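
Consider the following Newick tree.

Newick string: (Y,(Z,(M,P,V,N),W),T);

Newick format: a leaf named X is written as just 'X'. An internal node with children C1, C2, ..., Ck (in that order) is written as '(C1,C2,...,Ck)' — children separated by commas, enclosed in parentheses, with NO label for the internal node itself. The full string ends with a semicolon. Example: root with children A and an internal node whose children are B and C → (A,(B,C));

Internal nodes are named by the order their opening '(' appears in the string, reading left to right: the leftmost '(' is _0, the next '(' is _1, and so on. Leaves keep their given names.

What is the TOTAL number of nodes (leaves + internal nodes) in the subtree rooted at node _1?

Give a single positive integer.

Answer: 8

Derivation:
Newick: (Y,(Z,(M,P,V,N),W),T);
Locate _1: it is the '(' at position 3 (the 2nd '(' reading left to right).
Query: subtree rooted at _1
_1: subtree_size = 1 + 7
  Z: subtree_size = 1 + 0
  _2: subtree_size = 1 + 4
    M: subtree_size = 1 + 0
    P: subtree_size = 1 + 0
    V: subtree_size = 1 + 0
    N: subtree_size = 1 + 0
  W: subtree_size = 1 + 0
Total subtree size of _1: 8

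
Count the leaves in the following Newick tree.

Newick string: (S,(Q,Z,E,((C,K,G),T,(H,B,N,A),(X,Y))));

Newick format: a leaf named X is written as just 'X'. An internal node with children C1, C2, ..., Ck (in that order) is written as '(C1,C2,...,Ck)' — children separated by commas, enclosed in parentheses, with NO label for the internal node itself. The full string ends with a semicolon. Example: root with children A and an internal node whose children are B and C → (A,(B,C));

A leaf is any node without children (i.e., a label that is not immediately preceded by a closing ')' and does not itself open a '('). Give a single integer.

Newick: (S,(Q,Z,E,((C,K,G),T,(H,B,N,A),(X,Y))));
Scan left-to-right; a leaf is any maximal label run not followed by '(':
  pos 1: leaf 'S' → count = 1
  pos 4: leaf 'Q' → count = 2
  pos 6: leaf 'Z' → count = 3
  pos 8: leaf 'E' → count = 4
  pos 12: leaf 'C' → count = 5
  pos 14: leaf 'K' → count = 6
  pos 16: leaf 'G' → count = 7
  pos 19: leaf 'T' → count = 8
  pos 22: leaf 'H' → count = 9
  pos 24: leaf 'B' → count = 10
  pos 26: leaf 'N' → count = 11
  pos 28: leaf 'A' → count = 12
  pos 32: leaf 'X' → count = 13
  pos 34: leaf 'Y' → count = 14
Total leaves: 14

Answer: 14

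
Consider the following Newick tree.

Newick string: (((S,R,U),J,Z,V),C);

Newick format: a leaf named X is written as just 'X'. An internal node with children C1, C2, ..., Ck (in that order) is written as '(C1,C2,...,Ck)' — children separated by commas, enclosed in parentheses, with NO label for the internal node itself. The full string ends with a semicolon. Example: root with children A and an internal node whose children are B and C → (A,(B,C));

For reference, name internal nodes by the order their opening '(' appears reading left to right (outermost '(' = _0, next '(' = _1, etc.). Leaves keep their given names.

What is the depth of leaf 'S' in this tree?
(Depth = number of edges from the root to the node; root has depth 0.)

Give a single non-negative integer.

Newick: (((S,R,U),J,Z,V),C);
Naming internals by '(' encounter order: outermost '(' = _0, next = _1, ...
Query node: S
Path from root: _0 -> _1 -> _2 -> S
Depth of S: 3 (number of edges from root)

Answer: 3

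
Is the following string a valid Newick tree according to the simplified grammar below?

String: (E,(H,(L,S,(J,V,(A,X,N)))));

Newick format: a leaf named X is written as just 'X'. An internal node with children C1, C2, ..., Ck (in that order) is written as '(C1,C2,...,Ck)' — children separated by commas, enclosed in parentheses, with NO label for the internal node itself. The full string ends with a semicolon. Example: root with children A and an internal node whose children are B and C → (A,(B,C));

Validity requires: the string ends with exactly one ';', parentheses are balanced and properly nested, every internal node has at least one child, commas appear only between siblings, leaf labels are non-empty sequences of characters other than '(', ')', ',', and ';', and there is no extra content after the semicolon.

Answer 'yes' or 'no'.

Input: (E,(H,(L,S,(J,V,(A,X,N)))));
Paren balance: 5 '(' vs 5 ')' OK
Ends with single ';': True
Full parse: OK
Valid: True

Answer: yes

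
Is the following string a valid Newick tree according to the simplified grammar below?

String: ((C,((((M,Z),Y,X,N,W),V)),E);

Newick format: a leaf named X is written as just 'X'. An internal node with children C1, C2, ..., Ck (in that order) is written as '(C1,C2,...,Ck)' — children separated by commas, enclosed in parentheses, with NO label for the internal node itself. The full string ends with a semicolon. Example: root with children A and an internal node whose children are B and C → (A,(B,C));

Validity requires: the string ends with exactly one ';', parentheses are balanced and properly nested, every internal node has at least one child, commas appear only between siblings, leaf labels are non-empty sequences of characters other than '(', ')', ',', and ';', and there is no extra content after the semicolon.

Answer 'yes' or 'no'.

Answer: no

Derivation:
Input: ((C,((((M,Z),Y,X,N,W),V)),E);
Paren balance: 6 '(' vs 5 ')' MISMATCH
Ends with single ';': True
Full parse: FAILS (expected , or ) at pos 28)
Valid: False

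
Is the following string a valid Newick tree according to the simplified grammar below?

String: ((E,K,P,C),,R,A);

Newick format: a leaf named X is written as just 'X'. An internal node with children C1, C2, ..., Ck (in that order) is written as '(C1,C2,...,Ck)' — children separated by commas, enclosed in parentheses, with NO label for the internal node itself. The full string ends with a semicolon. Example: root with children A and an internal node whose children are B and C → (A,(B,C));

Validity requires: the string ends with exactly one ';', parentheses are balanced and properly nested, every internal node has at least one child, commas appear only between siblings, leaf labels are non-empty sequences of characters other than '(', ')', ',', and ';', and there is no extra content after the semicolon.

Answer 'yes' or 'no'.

Input: ((E,K,P,C),,R,A);
Paren balance: 2 '(' vs 2 ')' OK
Ends with single ';': True
Full parse: FAILS (empty leaf label at pos 11)
Valid: False

Answer: no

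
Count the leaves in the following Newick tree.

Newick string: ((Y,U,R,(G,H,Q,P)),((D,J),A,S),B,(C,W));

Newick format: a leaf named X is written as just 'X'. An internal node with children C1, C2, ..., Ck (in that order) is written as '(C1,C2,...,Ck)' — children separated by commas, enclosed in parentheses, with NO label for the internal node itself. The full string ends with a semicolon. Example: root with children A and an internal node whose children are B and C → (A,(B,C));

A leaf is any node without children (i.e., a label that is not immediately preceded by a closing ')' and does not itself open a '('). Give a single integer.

Newick: ((Y,U,R,(G,H,Q,P)),((D,J),A,S),B,(C,W));
Scan left-to-right; a leaf is any maximal label run not followed by '(':
  pos 2: leaf 'Y' → count = 1
  pos 4: leaf 'U' → count = 2
  pos 6: leaf 'R' → count = 3
  pos 9: leaf 'G' → count = 4
  pos 11: leaf 'H' → count = 5
  pos 13: leaf 'Q' → count = 6
  pos 15: leaf 'P' → count = 7
  pos 21: leaf 'D' → count = 8
  pos 23: leaf 'J' → count = 9
  pos 26: leaf 'A' → count = 10
  pos 28: leaf 'S' → count = 11
  pos 31: leaf 'B' → count = 12
  pos 34: leaf 'C' → count = 13
  pos 36: leaf 'W' → count = 14
Total leaves: 14

Answer: 14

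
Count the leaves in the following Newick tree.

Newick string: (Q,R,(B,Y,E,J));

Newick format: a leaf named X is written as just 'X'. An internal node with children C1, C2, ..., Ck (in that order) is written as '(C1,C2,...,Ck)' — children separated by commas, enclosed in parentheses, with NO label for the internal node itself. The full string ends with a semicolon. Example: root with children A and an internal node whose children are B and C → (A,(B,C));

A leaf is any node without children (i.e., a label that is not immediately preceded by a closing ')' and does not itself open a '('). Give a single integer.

Answer: 6

Derivation:
Newick: (Q,R,(B,Y,E,J));
Scan left-to-right; a leaf is any maximal label run not followed by '(':
  pos 1: leaf 'Q' → count = 1
  pos 3: leaf 'R' → count = 2
  pos 6: leaf 'B' → count = 3
  pos 8: leaf 'Y' → count = 4
  pos 10: leaf 'E' → count = 5
  pos 12: leaf 'J' → count = 6
Total leaves: 6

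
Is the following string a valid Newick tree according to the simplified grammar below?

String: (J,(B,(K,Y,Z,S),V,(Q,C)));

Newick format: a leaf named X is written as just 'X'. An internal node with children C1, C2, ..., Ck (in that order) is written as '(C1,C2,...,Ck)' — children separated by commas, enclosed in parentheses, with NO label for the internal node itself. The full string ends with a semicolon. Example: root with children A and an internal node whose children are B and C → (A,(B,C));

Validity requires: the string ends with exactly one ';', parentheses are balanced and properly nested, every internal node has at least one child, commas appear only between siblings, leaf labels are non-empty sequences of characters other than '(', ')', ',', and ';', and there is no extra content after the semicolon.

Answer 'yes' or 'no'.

Answer: yes

Derivation:
Input: (J,(B,(K,Y,Z,S),V,(Q,C)));
Paren balance: 4 '(' vs 4 ')' OK
Ends with single ';': True
Full parse: OK
Valid: True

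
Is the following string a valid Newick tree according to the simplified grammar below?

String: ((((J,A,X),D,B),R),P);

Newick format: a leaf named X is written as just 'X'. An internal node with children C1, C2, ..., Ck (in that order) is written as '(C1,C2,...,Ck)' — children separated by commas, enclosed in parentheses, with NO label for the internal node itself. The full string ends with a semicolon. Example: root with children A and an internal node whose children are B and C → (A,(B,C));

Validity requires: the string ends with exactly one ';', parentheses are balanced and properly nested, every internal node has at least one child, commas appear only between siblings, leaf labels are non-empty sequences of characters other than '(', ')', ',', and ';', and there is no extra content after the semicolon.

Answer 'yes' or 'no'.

Input: ((((J,A,X),D,B),R),P);
Paren balance: 4 '(' vs 4 ')' OK
Ends with single ';': True
Full parse: OK
Valid: True

Answer: yes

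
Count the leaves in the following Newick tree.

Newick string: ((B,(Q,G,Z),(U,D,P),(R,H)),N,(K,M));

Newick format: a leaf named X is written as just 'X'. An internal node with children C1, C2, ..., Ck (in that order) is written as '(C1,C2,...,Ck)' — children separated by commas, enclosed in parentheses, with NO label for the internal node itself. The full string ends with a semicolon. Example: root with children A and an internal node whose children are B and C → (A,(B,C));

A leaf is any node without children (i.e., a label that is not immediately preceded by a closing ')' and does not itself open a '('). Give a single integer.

Newick: ((B,(Q,G,Z),(U,D,P),(R,H)),N,(K,M));
Scan left-to-right; a leaf is any maximal label run not followed by '(':
  pos 2: leaf 'B' → count = 1
  pos 5: leaf 'Q' → count = 2
  pos 7: leaf 'G' → count = 3
  pos 9: leaf 'Z' → count = 4
  pos 13: leaf 'U' → count = 5
  pos 15: leaf 'D' → count = 6
  pos 17: leaf 'P' → count = 7
  pos 21: leaf 'R' → count = 8
  pos 23: leaf 'H' → count = 9
  pos 27: leaf 'N' → count = 10
  pos 30: leaf 'K' → count = 11
  pos 32: leaf 'M' → count = 12
Total leaves: 12

Answer: 12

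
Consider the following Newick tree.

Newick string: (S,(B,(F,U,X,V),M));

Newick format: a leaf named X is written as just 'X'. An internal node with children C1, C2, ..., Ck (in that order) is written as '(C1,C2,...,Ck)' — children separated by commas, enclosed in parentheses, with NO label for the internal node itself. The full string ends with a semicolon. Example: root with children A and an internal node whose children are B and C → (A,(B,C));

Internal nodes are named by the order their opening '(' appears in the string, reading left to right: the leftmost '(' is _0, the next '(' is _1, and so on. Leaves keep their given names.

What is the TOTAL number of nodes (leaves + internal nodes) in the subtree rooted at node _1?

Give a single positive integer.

Answer: 8

Derivation:
Newick: (S,(B,(F,U,X,V),M));
Locate _1: it is the '(' at position 3 (the 2nd '(' reading left to right).
Query: subtree rooted at _1
_1: subtree_size = 1 + 7
  B: subtree_size = 1 + 0
  _2: subtree_size = 1 + 4
    F: subtree_size = 1 + 0
    U: subtree_size = 1 + 0
    X: subtree_size = 1 + 0
    V: subtree_size = 1 + 0
  M: subtree_size = 1 + 0
Total subtree size of _1: 8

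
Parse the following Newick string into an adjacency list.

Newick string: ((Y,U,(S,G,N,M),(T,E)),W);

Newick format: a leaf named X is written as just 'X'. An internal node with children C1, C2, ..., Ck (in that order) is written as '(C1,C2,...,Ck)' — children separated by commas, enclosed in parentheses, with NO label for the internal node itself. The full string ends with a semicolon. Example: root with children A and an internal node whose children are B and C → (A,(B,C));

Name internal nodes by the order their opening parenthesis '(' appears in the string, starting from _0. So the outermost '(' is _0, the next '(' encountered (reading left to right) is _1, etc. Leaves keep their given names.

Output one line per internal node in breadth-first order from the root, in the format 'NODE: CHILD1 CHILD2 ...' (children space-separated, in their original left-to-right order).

Answer: _0: _1 W
_1: Y U _2 _3
_2: S G N M
_3: T E

Derivation:
Input: ((Y,U,(S,G,N,M),(T,E)),W);
Scanning left-to-right, naming '(' by encounter order:
  pos 0: '(' -> open internal node _0 (depth 1)
  pos 1: '(' -> open internal node _1 (depth 2)
  pos 6: '(' -> open internal node _2 (depth 3)
  pos 14: ')' -> close internal node _2 (now at depth 2)
  pos 16: '(' -> open internal node _3 (depth 3)
  pos 20: ')' -> close internal node _3 (now at depth 2)
  pos 21: ')' -> close internal node _1 (now at depth 1)
  pos 24: ')' -> close internal node _0 (now at depth 0)
Total internal nodes: 4
BFS adjacency from root:
  _0: _1 W
  _1: Y U _2 _3
  _2: S G N M
  _3: T E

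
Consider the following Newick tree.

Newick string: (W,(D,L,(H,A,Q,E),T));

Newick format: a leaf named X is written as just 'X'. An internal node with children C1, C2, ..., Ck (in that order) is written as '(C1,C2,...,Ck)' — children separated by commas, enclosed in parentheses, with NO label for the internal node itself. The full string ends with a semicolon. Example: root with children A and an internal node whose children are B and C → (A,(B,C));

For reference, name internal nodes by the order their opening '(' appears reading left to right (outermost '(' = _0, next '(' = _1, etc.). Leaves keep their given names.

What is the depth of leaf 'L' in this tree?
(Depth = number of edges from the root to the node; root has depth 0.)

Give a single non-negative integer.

Newick: (W,(D,L,(H,A,Q,E),T));
Naming internals by '(' encounter order: outermost '(' = _0, next = _1, ...
Query node: L
Path from root: _0 -> _1 -> L
Depth of L: 2 (number of edges from root)

Answer: 2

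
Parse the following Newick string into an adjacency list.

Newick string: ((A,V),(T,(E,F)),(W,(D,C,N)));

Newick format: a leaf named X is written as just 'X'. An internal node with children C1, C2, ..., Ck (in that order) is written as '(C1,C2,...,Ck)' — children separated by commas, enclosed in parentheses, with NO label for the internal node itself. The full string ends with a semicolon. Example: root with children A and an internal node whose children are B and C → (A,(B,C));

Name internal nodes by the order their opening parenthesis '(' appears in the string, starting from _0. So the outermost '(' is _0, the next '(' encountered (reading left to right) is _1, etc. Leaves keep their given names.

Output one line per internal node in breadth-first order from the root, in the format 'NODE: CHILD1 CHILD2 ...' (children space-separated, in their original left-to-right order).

Answer: _0: _1 _2 _4
_1: A V
_2: T _3
_4: W _5
_3: E F
_5: D C N

Derivation:
Input: ((A,V),(T,(E,F)),(W,(D,C,N)));
Scanning left-to-right, naming '(' by encounter order:
  pos 0: '(' -> open internal node _0 (depth 1)
  pos 1: '(' -> open internal node _1 (depth 2)
  pos 5: ')' -> close internal node _1 (now at depth 1)
  pos 7: '(' -> open internal node _2 (depth 2)
  pos 10: '(' -> open internal node _3 (depth 3)
  pos 14: ')' -> close internal node _3 (now at depth 2)
  pos 15: ')' -> close internal node _2 (now at depth 1)
  pos 17: '(' -> open internal node _4 (depth 2)
  pos 20: '(' -> open internal node _5 (depth 3)
  pos 26: ')' -> close internal node _5 (now at depth 2)
  pos 27: ')' -> close internal node _4 (now at depth 1)
  pos 28: ')' -> close internal node _0 (now at depth 0)
Total internal nodes: 6
BFS adjacency from root:
  _0: _1 _2 _4
  _1: A V
  _2: T _3
  _4: W _5
  _3: E F
  _5: D C N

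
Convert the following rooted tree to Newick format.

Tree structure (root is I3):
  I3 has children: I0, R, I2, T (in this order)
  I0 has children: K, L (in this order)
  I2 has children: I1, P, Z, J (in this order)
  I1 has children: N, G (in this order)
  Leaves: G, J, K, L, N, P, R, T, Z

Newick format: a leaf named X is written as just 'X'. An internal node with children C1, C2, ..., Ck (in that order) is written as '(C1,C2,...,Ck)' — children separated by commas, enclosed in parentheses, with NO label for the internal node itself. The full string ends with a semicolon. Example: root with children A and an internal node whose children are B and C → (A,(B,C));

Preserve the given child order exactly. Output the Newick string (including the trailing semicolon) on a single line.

internal I3 with children ['I0', 'R', 'I2', 'T']
  internal I0 with children ['K', 'L']
    leaf 'K' → 'K'
    leaf 'L' → 'L'
  → '(K,L)'
  leaf 'R' → 'R'
  internal I2 with children ['I1', 'P', 'Z', 'J']
    internal I1 with children ['N', 'G']
      leaf 'N' → 'N'
      leaf 'G' → 'G'
    → '(N,G)'
    leaf 'P' → 'P'
    leaf 'Z' → 'Z'
    leaf 'J' → 'J'
  → '((N,G),P,Z,J)'
  leaf 'T' → 'T'
→ '((K,L),R,((N,G),P,Z,J),T)'
Final: ((K,L),R,((N,G),P,Z,J),T);

Answer: ((K,L),R,((N,G),P,Z,J),T);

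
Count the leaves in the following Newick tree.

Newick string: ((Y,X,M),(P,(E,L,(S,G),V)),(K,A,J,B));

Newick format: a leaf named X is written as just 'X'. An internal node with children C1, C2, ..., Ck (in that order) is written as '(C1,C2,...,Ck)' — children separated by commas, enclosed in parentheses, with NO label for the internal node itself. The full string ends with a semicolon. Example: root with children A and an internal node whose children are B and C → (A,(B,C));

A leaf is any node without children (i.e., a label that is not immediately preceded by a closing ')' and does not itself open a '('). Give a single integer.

Answer: 13

Derivation:
Newick: ((Y,X,M),(P,(E,L,(S,G),V)),(K,A,J,B));
Scan left-to-right; a leaf is any maximal label run not followed by '(':
  pos 2: leaf 'Y' → count = 1
  pos 4: leaf 'X' → count = 2
  pos 6: leaf 'M' → count = 3
  pos 10: leaf 'P' → count = 4
  pos 13: leaf 'E' → count = 5
  pos 15: leaf 'L' → count = 6
  pos 18: leaf 'S' → count = 7
  pos 20: leaf 'G' → count = 8
  pos 23: leaf 'V' → count = 9
  pos 28: leaf 'K' → count = 10
  pos 30: leaf 'A' → count = 11
  pos 32: leaf 'J' → count = 12
  pos 34: leaf 'B' → count = 13
Total leaves: 13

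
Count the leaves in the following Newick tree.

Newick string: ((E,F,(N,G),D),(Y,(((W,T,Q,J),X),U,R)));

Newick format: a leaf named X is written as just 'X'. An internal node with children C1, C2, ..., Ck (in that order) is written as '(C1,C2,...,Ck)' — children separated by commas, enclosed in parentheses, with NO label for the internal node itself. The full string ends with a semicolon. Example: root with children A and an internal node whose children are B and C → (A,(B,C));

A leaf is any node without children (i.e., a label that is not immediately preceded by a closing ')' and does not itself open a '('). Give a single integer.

Answer: 13

Derivation:
Newick: ((E,F,(N,G),D),(Y,(((W,T,Q,J),X),U,R)));
Scan left-to-right; a leaf is any maximal label run not followed by '(':
  pos 2: leaf 'E' → count = 1
  pos 4: leaf 'F' → count = 2
  pos 7: leaf 'N' → count = 3
  pos 9: leaf 'G' → count = 4
  pos 12: leaf 'D' → count = 5
  pos 16: leaf 'Y' → count = 6
  pos 21: leaf 'W' → count = 7
  pos 23: leaf 'T' → count = 8
  pos 25: leaf 'Q' → count = 9
  pos 27: leaf 'J' → count = 10
  pos 30: leaf 'X' → count = 11
  pos 33: leaf 'U' → count = 12
  pos 35: leaf 'R' → count = 13
Total leaves: 13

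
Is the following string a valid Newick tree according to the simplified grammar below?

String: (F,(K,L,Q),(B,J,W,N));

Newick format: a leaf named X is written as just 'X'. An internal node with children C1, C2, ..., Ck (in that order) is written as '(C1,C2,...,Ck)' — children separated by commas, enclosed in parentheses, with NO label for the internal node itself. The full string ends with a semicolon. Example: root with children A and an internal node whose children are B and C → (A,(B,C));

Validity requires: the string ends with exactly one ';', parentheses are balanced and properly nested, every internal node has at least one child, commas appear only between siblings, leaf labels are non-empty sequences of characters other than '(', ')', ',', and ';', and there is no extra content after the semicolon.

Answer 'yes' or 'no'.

Input: (F,(K,L,Q),(B,J,W,N));
Paren balance: 3 '(' vs 3 ')' OK
Ends with single ';': True
Full parse: OK
Valid: True

Answer: yes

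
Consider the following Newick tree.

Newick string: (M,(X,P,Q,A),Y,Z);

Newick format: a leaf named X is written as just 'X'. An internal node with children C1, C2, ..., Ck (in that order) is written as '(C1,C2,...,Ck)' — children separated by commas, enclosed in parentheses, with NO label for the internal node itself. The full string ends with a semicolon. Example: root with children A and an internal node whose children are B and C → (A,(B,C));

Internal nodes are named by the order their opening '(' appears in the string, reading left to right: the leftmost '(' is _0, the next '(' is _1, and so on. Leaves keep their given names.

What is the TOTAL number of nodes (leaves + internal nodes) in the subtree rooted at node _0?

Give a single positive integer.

Answer: 9

Derivation:
Newick: (M,(X,P,Q,A),Y,Z);
Locate _0: it is the '(' at position 0 (the 1st '(' reading left to right).
Query: subtree rooted at _0
_0: subtree_size = 1 + 8
  M: subtree_size = 1 + 0
  _1: subtree_size = 1 + 4
    X: subtree_size = 1 + 0
    P: subtree_size = 1 + 0
    Q: subtree_size = 1 + 0
    A: subtree_size = 1 + 0
  Y: subtree_size = 1 + 0
  Z: subtree_size = 1 + 0
Total subtree size of _0: 9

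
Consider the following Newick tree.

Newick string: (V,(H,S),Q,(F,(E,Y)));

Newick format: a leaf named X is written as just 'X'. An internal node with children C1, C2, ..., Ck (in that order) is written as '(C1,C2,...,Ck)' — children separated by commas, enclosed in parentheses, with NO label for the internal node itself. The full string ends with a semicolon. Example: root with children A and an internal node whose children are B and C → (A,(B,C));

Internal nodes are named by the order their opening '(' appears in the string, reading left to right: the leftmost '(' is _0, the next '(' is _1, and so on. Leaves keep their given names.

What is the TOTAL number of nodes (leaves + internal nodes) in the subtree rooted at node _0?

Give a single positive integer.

Newick: (V,(H,S),Q,(F,(E,Y)));
Locate _0: it is the '(' at position 0 (the 1st '(' reading left to right).
Query: subtree rooted at _0
_0: subtree_size = 1 + 10
  V: subtree_size = 1 + 0
  _1: subtree_size = 1 + 2
    H: subtree_size = 1 + 0
    S: subtree_size = 1 + 0
  Q: subtree_size = 1 + 0
  _2: subtree_size = 1 + 4
    F: subtree_size = 1 + 0
    _3: subtree_size = 1 + 2
      E: subtree_size = 1 + 0
      Y: subtree_size = 1 + 0
Total subtree size of _0: 11

Answer: 11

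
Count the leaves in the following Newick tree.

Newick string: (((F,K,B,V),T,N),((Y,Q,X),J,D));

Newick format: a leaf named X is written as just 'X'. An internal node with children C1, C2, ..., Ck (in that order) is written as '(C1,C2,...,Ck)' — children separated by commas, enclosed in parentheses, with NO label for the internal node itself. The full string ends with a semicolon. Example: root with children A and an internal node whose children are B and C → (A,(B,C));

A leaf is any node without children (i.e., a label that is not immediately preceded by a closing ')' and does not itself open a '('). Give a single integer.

Answer: 11

Derivation:
Newick: (((F,K,B,V),T,N),((Y,Q,X),J,D));
Scan left-to-right; a leaf is any maximal label run not followed by '(':
  pos 3: leaf 'F' → count = 1
  pos 5: leaf 'K' → count = 2
  pos 7: leaf 'B' → count = 3
  pos 9: leaf 'V' → count = 4
  pos 12: leaf 'T' → count = 5
  pos 14: leaf 'N' → count = 6
  pos 19: leaf 'Y' → count = 7
  pos 21: leaf 'Q' → count = 8
  pos 23: leaf 'X' → count = 9
  pos 26: leaf 'J' → count = 10
  pos 28: leaf 'D' → count = 11
Total leaves: 11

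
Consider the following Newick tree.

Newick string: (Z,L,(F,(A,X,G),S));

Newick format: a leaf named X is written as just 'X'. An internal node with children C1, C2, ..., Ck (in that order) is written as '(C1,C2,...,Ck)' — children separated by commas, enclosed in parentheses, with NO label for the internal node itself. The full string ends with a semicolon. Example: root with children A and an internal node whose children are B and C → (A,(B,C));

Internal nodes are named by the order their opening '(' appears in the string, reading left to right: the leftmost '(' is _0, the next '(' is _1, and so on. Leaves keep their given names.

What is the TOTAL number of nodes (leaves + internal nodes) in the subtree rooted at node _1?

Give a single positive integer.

Answer: 7

Derivation:
Newick: (Z,L,(F,(A,X,G),S));
Locate _1: it is the '(' at position 5 (the 2nd '(' reading left to right).
Query: subtree rooted at _1
_1: subtree_size = 1 + 6
  F: subtree_size = 1 + 0
  _2: subtree_size = 1 + 3
    A: subtree_size = 1 + 0
    X: subtree_size = 1 + 0
    G: subtree_size = 1 + 0
  S: subtree_size = 1 + 0
Total subtree size of _1: 7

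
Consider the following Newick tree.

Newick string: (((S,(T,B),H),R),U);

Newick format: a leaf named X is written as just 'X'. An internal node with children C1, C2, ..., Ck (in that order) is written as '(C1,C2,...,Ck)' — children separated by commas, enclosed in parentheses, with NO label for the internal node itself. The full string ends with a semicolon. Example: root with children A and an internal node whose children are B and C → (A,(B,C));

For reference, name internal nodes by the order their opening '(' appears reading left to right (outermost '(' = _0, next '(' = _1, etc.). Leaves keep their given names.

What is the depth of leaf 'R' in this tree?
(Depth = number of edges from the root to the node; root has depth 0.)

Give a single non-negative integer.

Newick: (((S,(T,B),H),R),U);
Naming internals by '(' encounter order: outermost '(' = _0, next = _1, ...
Query node: R
Path from root: _0 -> _1 -> R
Depth of R: 2 (number of edges from root)

Answer: 2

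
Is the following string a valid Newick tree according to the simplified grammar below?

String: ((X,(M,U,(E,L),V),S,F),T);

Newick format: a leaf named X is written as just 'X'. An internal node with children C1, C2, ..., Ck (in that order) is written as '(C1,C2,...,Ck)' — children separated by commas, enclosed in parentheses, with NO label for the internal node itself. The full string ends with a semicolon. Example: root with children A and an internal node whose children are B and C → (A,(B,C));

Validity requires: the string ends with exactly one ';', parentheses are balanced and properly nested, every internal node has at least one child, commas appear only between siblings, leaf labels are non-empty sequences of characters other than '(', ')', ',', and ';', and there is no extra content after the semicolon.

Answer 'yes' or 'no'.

Answer: yes

Derivation:
Input: ((X,(M,U,(E,L),V),S,F),T);
Paren balance: 4 '(' vs 4 ')' OK
Ends with single ';': True
Full parse: OK
Valid: True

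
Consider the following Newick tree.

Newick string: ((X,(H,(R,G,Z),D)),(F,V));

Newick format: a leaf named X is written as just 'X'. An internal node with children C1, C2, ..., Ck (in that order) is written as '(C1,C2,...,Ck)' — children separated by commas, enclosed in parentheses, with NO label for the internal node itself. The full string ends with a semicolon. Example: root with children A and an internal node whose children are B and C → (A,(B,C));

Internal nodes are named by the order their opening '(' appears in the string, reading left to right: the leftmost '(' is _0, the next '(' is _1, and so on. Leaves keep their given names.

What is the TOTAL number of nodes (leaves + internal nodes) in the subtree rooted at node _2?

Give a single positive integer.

Answer: 7

Derivation:
Newick: ((X,(H,(R,G,Z),D)),(F,V));
Locate _2: it is the '(' at position 4 (the 3rd '(' reading left to right).
Query: subtree rooted at _2
_2: subtree_size = 1 + 6
  H: subtree_size = 1 + 0
  _3: subtree_size = 1 + 3
    R: subtree_size = 1 + 0
    G: subtree_size = 1 + 0
    Z: subtree_size = 1 + 0
  D: subtree_size = 1 + 0
Total subtree size of _2: 7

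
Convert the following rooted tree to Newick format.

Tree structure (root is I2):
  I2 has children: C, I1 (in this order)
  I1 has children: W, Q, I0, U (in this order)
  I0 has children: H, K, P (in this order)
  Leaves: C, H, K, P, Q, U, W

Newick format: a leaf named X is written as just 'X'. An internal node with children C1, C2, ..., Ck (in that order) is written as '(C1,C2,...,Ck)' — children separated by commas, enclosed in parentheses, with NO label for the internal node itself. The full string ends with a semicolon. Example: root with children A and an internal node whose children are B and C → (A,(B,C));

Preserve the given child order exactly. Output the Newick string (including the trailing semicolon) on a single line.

internal I2 with children ['C', 'I1']
  leaf 'C' → 'C'
  internal I1 with children ['W', 'Q', 'I0', 'U']
    leaf 'W' → 'W'
    leaf 'Q' → 'Q'
    internal I0 with children ['H', 'K', 'P']
      leaf 'H' → 'H'
      leaf 'K' → 'K'
      leaf 'P' → 'P'
    → '(H,K,P)'
    leaf 'U' → 'U'
  → '(W,Q,(H,K,P),U)'
→ '(C,(W,Q,(H,K,P),U))'
Final: (C,(W,Q,(H,K,P),U));

Answer: (C,(W,Q,(H,K,P),U));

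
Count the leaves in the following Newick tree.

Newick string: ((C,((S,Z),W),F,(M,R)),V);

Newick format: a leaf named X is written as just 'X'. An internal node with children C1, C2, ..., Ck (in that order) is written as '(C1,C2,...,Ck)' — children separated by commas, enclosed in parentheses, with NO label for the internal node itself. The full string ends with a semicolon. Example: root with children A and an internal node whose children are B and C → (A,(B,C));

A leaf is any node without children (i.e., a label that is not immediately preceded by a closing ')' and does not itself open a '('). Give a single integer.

Newick: ((C,((S,Z),W),F,(M,R)),V);
Scan left-to-right; a leaf is any maximal label run not followed by '(':
  pos 2: leaf 'C' → count = 1
  pos 6: leaf 'S' → count = 2
  pos 8: leaf 'Z' → count = 3
  pos 11: leaf 'W' → count = 4
  pos 14: leaf 'F' → count = 5
  pos 17: leaf 'M' → count = 6
  pos 19: leaf 'R' → count = 7
  pos 23: leaf 'V' → count = 8
Total leaves: 8

Answer: 8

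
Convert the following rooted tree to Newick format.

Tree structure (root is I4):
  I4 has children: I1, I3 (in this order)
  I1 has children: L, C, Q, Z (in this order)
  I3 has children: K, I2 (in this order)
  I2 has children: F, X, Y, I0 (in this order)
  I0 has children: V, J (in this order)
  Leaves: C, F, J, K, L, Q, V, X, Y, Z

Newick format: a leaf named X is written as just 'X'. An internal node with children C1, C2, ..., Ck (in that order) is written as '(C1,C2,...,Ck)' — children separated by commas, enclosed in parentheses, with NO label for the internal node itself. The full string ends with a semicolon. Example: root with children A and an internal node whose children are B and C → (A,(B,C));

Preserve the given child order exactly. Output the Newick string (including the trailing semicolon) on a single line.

Answer: ((L,C,Q,Z),(K,(F,X,Y,(V,J))));

Derivation:
internal I4 with children ['I1', 'I3']
  internal I1 with children ['L', 'C', 'Q', 'Z']
    leaf 'L' → 'L'
    leaf 'C' → 'C'
    leaf 'Q' → 'Q'
    leaf 'Z' → 'Z'
  → '(L,C,Q,Z)'
  internal I3 with children ['K', 'I2']
    leaf 'K' → 'K'
    internal I2 with children ['F', 'X', 'Y', 'I0']
      leaf 'F' → 'F'
      leaf 'X' → 'X'
      leaf 'Y' → 'Y'
      internal I0 with children ['V', 'J']
        leaf 'V' → 'V'
        leaf 'J' → 'J'
      → '(V,J)'
    → '(F,X,Y,(V,J))'
  → '(K,(F,X,Y,(V,J)))'
→ '((L,C,Q,Z),(K,(F,X,Y,(V,J))))'
Final: ((L,C,Q,Z),(K,(F,X,Y,(V,J))));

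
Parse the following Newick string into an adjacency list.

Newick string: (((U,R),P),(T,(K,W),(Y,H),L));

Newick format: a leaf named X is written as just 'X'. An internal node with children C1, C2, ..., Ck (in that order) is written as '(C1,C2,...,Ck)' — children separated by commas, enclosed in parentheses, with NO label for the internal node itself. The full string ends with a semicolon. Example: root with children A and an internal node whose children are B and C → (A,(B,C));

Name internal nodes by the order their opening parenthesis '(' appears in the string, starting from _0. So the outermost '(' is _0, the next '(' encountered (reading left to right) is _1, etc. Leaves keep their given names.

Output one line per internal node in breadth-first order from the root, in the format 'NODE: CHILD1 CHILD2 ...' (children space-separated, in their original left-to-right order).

Input: (((U,R),P),(T,(K,W),(Y,H),L));
Scanning left-to-right, naming '(' by encounter order:
  pos 0: '(' -> open internal node _0 (depth 1)
  pos 1: '(' -> open internal node _1 (depth 2)
  pos 2: '(' -> open internal node _2 (depth 3)
  pos 6: ')' -> close internal node _2 (now at depth 2)
  pos 9: ')' -> close internal node _1 (now at depth 1)
  pos 11: '(' -> open internal node _3 (depth 2)
  pos 14: '(' -> open internal node _4 (depth 3)
  pos 18: ')' -> close internal node _4 (now at depth 2)
  pos 20: '(' -> open internal node _5 (depth 3)
  pos 24: ')' -> close internal node _5 (now at depth 2)
  pos 27: ')' -> close internal node _3 (now at depth 1)
  pos 28: ')' -> close internal node _0 (now at depth 0)
Total internal nodes: 6
BFS adjacency from root:
  _0: _1 _3
  _1: _2 P
  _3: T _4 _5 L
  _2: U R
  _4: K W
  _5: Y H

Answer: _0: _1 _3
_1: _2 P
_3: T _4 _5 L
_2: U R
_4: K W
_5: Y H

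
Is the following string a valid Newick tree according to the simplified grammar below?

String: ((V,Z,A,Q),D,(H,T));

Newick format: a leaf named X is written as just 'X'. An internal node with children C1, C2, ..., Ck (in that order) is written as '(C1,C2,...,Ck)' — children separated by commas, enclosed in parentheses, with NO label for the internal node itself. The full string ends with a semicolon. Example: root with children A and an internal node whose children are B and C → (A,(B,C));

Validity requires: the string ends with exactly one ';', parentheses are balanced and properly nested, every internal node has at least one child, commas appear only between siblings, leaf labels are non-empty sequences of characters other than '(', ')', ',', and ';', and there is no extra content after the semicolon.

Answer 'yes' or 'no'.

Answer: yes

Derivation:
Input: ((V,Z,A,Q),D,(H,T));
Paren balance: 3 '(' vs 3 ')' OK
Ends with single ';': True
Full parse: OK
Valid: True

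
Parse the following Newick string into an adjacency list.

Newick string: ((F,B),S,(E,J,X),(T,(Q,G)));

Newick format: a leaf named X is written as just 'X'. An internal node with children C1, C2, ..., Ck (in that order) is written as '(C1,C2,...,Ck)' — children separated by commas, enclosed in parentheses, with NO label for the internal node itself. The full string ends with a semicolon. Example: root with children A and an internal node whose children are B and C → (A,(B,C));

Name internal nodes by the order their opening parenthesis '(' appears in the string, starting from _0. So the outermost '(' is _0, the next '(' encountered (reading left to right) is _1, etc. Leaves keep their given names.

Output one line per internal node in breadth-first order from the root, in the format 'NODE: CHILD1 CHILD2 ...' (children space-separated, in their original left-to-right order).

Answer: _0: _1 S _2 _3
_1: F B
_2: E J X
_3: T _4
_4: Q G

Derivation:
Input: ((F,B),S,(E,J,X),(T,(Q,G)));
Scanning left-to-right, naming '(' by encounter order:
  pos 0: '(' -> open internal node _0 (depth 1)
  pos 1: '(' -> open internal node _1 (depth 2)
  pos 5: ')' -> close internal node _1 (now at depth 1)
  pos 9: '(' -> open internal node _2 (depth 2)
  pos 15: ')' -> close internal node _2 (now at depth 1)
  pos 17: '(' -> open internal node _3 (depth 2)
  pos 20: '(' -> open internal node _4 (depth 3)
  pos 24: ')' -> close internal node _4 (now at depth 2)
  pos 25: ')' -> close internal node _3 (now at depth 1)
  pos 26: ')' -> close internal node _0 (now at depth 0)
Total internal nodes: 5
BFS adjacency from root:
  _0: _1 S _2 _3
  _1: F B
  _2: E J X
  _3: T _4
  _4: Q G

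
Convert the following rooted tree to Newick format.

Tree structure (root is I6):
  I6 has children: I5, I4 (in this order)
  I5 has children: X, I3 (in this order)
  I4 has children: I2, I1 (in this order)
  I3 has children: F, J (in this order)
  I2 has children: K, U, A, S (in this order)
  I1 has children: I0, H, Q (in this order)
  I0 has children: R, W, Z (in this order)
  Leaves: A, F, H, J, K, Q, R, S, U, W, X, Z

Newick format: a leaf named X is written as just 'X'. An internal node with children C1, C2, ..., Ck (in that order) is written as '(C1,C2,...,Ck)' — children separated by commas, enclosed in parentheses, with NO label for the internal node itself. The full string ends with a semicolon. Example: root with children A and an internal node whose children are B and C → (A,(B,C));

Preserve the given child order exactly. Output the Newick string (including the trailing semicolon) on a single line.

Answer: ((X,(F,J)),((K,U,A,S),((R,W,Z),H,Q)));

Derivation:
internal I6 with children ['I5', 'I4']
  internal I5 with children ['X', 'I3']
    leaf 'X' → 'X'
    internal I3 with children ['F', 'J']
      leaf 'F' → 'F'
      leaf 'J' → 'J'
    → '(F,J)'
  → '(X,(F,J))'
  internal I4 with children ['I2', 'I1']
    internal I2 with children ['K', 'U', 'A', 'S']
      leaf 'K' → 'K'
      leaf 'U' → 'U'
      leaf 'A' → 'A'
      leaf 'S' → 'S'
    → '(K,U,A,S)'
    internal I1 with children ['I0', 'H', 'Q']
      internal I0 with children ['R', 'W', 'Z']
        leaf 'R' → 'R'
        leaf 'W' → 'W'
        leaf 'Z' → 'Z'
      → '(R,W,Z)'
      leaf 'H' → 'H'
      leaf 'Q' → 'Q'
    → '((R,W,Z),H,Q)'
  → '((K,U,A,S),((R,W,Z),H,Q))'
→ '((X,(F,J)),((K,U,A,S),((R,W,Z),H,Q)))'
Final: ((X,(F,J)),((K,U,A,S),((R,W,Z),H,Q)));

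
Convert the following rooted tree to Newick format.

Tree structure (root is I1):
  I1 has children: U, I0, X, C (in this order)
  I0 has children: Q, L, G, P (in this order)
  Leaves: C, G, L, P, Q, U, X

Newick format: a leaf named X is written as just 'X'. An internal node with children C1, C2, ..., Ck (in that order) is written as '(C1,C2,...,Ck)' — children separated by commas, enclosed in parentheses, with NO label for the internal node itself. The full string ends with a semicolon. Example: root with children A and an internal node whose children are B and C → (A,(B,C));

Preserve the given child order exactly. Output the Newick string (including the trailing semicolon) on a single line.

Answer: (U,(Q,L,G,P),X,C);

Derivation:
internal I1 with children ['U', 'I0', 'X', 'C']
  leaf 'U' → 'U'
  internal I0 with children ['Q', 'L', 'G', 'P']
    leaf 'Q' → 'Q'
    leaf 'L' → 'L'
    leaf 'G' → 'G'
    leaf 'P' → 'P'
  → '(Q,L,G,P)'
  leaf 'X' → 'X'
  leaf 'C' → 'C'
→ '(U,(Q,L,G,P),X,C)'
Final: (U,(Q,L,G,P),X,C);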